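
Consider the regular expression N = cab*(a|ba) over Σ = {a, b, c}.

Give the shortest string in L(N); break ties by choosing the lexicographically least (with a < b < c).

caa

By inspection of the expression, no string of length less than 3 matches, and caa is the lexicographically first match of length 3.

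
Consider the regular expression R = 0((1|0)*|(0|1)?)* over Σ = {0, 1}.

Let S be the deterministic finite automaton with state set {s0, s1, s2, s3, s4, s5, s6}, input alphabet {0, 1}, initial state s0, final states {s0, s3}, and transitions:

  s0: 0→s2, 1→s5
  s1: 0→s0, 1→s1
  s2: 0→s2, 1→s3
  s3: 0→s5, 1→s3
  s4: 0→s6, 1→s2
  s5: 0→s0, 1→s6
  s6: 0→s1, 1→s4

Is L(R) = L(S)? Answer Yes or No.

No

The string 0 is accepted by R but rejected by S.
So L(R) ≠ L(S).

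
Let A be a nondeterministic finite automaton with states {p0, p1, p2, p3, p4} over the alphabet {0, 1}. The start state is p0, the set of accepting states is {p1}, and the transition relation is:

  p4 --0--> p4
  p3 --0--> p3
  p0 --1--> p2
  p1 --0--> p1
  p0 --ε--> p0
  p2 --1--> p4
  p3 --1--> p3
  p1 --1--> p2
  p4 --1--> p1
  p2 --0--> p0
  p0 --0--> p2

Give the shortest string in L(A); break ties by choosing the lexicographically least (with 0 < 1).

011

A breadth-first search from p0 reaches an accepting state first via the path p0 → p2 → p4 → p1 on input 011.
No string of length < 3 is accepted (BFS exhausts all shorter strings without reaching an accepting state), and 011 is the lexicographically least accepting string of length 3.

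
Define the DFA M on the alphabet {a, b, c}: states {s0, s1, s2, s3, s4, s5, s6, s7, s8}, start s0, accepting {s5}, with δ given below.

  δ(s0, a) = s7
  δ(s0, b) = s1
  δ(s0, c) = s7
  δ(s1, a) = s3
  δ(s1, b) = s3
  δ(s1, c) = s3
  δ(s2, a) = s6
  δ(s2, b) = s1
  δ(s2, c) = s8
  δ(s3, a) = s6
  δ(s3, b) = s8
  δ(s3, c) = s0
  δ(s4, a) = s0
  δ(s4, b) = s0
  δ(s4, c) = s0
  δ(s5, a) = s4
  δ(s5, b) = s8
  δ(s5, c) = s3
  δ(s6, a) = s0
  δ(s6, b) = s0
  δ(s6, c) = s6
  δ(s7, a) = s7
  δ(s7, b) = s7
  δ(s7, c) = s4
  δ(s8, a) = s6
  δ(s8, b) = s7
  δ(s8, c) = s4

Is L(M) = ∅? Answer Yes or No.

Yes

The states reachable from the start state are {s0, s1, s3, s4, s6, s7, s8}.
None of the accepting states {s5} is reachable, so no string is accepted and L(M) = ∅.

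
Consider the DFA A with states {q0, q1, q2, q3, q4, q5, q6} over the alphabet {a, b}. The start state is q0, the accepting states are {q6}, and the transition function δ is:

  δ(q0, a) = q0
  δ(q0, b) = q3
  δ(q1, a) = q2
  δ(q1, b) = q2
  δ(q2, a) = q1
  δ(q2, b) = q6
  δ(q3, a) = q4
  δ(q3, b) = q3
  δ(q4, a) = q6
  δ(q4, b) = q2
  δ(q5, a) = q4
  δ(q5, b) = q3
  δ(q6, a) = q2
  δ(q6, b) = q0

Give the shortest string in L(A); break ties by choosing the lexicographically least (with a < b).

A breadth-first search from q0 reaches an accepting state first via the path q0 → q3 → q4 → q6 on input baa.
No string of length < 3 is accepted (BFS exhausts all shorter strings without reaching an accepting state), and baa is the lexicographically least accepting string of length 3.

baa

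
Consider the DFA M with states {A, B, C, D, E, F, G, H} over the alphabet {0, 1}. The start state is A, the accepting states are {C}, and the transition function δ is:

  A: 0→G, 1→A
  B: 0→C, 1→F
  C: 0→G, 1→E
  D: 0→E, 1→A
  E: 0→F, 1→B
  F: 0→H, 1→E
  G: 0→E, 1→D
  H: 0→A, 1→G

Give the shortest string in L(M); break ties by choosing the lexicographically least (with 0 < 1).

0010

A breadth-first search from A reaches an accepting state first via the path A → G → E → B → C on input 0010.
No string of length < 4 is accepted (BFS exhausts all shorter strings without reaching an accepting state), and 0010 is the lexicographically least accepting string of length 4.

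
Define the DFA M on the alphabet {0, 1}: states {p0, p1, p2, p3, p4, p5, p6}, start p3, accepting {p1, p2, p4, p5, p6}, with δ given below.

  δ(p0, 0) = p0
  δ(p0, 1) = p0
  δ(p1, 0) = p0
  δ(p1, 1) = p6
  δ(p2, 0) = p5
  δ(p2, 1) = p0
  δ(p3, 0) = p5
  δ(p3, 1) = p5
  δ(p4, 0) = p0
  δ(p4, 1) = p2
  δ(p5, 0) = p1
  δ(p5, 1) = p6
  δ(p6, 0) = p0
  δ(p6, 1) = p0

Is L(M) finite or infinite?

The useful states (reachable from p3 and able to reach an accepting state) are {p1, p3, p5, p6}.
Restricted to these states the transition graph has no cycle, so every accepting path has bounded length and L is finite.

finite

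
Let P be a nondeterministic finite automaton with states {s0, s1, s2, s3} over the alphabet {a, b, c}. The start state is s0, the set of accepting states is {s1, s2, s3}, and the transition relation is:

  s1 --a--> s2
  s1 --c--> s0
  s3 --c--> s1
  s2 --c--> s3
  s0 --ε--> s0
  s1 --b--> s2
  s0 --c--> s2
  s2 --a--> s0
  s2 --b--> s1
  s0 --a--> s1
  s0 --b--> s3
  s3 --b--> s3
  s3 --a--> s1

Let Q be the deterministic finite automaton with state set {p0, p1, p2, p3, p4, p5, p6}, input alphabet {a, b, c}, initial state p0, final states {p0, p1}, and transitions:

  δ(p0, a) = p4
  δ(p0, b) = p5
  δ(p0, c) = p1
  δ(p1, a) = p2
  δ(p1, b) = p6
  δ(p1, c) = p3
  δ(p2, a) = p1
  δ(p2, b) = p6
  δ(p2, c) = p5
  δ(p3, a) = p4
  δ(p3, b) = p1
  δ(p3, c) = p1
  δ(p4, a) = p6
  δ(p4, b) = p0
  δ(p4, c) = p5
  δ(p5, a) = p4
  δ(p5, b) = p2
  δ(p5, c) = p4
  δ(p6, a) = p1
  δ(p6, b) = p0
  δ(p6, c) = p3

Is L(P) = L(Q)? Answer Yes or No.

No

The string a is accepted by P but rejected by Q.
So L(P) ≠ L(Q).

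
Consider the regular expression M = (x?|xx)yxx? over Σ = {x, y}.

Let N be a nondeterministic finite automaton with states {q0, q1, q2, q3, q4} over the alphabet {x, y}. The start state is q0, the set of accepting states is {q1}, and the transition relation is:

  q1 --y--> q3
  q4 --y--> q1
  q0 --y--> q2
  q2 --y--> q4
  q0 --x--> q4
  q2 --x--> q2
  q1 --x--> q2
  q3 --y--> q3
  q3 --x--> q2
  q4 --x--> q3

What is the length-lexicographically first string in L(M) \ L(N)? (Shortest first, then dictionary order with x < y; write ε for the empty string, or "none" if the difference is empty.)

The string yx is accepted by M but not by N.
No shorter string lies in the difference, and yx is the lexicographically first length-2 string in L(M) \ L(N).

yx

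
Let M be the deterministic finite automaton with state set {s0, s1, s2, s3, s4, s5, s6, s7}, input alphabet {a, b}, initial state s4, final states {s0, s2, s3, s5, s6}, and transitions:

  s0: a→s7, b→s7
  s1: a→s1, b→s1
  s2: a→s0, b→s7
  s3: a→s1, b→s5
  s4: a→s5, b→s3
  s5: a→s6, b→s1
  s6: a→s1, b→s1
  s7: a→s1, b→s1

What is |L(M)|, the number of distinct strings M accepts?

5

The useful subgraph on states {s3, s4, s5, s6} is acyclic, so L(M) is finite; the longest accepting path visits 4 useful states, giving maximum string length 3.
Counting accepting paths from s4 by length: 2 of length 1, 2 of length 2, 1 of length 3. Total 5.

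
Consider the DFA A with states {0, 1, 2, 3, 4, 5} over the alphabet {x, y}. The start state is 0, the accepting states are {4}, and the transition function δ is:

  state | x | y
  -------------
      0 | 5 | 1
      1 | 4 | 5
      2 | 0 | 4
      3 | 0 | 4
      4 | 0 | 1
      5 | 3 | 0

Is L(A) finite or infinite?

infinite

State 0 is reachable from the start and can reach an accepting state, and it lies on the cycle 0 → 1 → 4 → 0.
Traversing that cycle any number of times yields accepted strings of unbounded length, so the language is infinite.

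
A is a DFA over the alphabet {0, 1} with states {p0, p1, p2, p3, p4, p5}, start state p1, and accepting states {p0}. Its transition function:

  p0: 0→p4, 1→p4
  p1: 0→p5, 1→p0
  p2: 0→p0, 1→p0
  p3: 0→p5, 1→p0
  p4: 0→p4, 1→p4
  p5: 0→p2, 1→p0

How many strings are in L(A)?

The useful subgraph on states {p0, p1, p2, p5} is acyclic, so L(A) is finite; the longest accepting path visits 4 useful states, giving maximum string length 3.
Counting accepting paths from p1 by length: 1 of length 1, 1 of length 2, 2 of length 3. Total 4.

4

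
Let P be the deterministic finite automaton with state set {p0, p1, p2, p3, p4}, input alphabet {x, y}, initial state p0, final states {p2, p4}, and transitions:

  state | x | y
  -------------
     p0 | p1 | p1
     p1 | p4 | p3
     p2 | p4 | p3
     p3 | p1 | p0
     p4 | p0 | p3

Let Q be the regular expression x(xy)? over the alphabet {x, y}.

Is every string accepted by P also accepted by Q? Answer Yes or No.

The string xx is in L(P) but not in L(Q).
So L(P) ⊄ L(Q).

No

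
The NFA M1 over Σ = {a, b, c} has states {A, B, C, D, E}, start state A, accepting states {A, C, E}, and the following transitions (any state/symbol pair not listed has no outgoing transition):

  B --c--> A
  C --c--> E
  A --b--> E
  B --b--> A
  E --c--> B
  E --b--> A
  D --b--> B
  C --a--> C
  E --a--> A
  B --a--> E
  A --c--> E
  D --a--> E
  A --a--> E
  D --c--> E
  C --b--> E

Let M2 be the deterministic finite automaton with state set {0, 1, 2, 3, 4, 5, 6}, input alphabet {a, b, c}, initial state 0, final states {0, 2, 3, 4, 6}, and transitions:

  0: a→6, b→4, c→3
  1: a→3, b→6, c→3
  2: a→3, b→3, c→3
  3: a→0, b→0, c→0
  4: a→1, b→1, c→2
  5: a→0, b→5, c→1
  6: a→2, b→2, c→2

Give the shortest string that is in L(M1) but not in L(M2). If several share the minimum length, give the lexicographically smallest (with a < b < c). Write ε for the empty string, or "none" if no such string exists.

ba

The string ba is accepted by M1 but not by M2.
No shorter string lies in the difference, and ba is the lexicographically first length-2 string in L(M1) \ L(M2).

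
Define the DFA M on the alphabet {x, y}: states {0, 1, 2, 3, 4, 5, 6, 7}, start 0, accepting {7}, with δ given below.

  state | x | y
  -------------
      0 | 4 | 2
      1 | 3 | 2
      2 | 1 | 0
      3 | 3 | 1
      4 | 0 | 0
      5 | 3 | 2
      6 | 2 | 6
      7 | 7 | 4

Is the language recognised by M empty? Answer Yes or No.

The states reachable from the start state are {0, 1, 2, 3, 4}.
None of the accepting states {7} is reachable, so no string is accepted and L(M) = ∅.

Yes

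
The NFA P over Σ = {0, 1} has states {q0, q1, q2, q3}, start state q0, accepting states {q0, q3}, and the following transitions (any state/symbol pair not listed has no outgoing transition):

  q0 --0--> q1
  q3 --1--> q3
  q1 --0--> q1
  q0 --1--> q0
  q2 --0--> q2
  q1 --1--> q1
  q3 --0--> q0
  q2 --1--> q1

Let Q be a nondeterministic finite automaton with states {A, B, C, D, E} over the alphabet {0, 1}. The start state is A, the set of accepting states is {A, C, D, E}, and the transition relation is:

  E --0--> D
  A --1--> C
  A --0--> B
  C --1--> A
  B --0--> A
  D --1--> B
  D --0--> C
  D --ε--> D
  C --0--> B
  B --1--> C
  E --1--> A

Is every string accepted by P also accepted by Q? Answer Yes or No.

Exploring the product automaton P × Q from the start pair (q0, A), following both machines on each input symbol, reaches 5 state pairs: (q0, A), (q1, B), (q0, C), (q1, A), (q1, C).
P accepts in {q0, q3} and Q accepts in {A, C, D, E}. The reachable pairs whose P-component is accepting are (q0, A), (q0, C); in each of them the Q-component is accepting too, so the product for L(P) \ L(Q) (P-component accepting, Q-component rejecting) has no reachable accepting pair and the difference is empty.
Hence every string in L(P) is also in L(Q).

Yes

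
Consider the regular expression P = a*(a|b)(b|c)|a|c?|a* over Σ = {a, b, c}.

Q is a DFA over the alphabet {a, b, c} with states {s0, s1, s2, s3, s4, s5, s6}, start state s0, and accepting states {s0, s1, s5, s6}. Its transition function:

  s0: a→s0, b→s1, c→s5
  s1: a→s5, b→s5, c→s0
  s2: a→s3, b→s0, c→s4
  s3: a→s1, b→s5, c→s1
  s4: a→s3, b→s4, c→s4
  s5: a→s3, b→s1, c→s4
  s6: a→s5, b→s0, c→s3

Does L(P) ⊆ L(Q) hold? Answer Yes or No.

Converting the expression P to a DFA (subset construction, then merging equivalent states) gives the minimal DFA with states {p0, p1, p2, p3, p4, p5}, start state p0, accepting states {p0, p1, p3, p4} and transitions p0: a→p1, b→p2, c→p3; p1: a→p1, b→p4, c→p3; p2: a→p5, b→p3, c→p3; p3: a→p5, b→p5, c→p5; p4: a→p5, b→p3, c→p3; p5: a→p5, b→p5, c→p5.
Exploring the product automaton P × Q from the start pair (p0, s0), following both machines on each input symbol, reaches 11 state pairs: (p0, s0), (p1, s0), (p2, s1), (p3, s5), (p4, s1), (p5, s5), (p3, s0), (p5, s3), (p5, s1), (p5, s4), (p5, s0).
P accepts in {p0, p1, p3, p4} and Q accepts in {s0, s1, s5, s6}. The reachable pairs whose P-component is accepting are (p0, s0), (p1, s0), (p3, s5), (p4, s1), (p3, s0); in each of them the Q-component is accepting too, so the product for L(P) \ L(Q) (P-component accepting, Q-component rejecting) has no reachable accepting pair and the difference is empty.
Hence every string in L(P) is also in L(Q).

Yes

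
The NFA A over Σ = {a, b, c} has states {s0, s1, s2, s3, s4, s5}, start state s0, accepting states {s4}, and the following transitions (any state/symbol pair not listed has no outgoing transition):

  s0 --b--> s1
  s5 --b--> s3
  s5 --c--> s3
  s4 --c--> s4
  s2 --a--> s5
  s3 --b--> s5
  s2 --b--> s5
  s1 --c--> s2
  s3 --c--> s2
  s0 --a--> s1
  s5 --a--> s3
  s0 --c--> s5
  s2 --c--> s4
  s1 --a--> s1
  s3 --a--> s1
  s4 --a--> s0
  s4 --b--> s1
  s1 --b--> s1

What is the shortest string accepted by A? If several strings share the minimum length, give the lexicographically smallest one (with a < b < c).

A breadth-first search from s0 reaches an accepting state first via the path s0 → s1 → s2 → s4 on input acc.
No string of length < 3 is accepted (BFS exhausts all shorter strings without reaching an accepting state), and acc is the lexicographically least accepting string of length 3.

acc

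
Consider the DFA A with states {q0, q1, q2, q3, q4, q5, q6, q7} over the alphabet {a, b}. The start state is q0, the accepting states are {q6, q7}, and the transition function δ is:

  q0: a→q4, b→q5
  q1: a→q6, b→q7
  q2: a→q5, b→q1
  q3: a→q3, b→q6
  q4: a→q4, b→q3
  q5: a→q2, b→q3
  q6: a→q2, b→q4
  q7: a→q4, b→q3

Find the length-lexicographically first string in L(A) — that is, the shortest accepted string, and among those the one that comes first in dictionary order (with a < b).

A breadth-first search from q0 reaches an accepting state first via the path q0 → q4 → q3 → q6 on input abb.
No string of length < 3 is accepted (BFS exhausts all shorter strings without reaching an accepting state), and abb is the lexicographically least accepting string of length 3.

abb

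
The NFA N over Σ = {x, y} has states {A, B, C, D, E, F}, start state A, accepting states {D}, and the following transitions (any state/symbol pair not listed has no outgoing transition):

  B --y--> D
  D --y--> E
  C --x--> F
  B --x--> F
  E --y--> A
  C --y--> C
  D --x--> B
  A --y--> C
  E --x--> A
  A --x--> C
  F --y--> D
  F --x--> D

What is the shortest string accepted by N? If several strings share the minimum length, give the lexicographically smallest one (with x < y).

xxx

A breadth-first search from A reaches an accepting state first via the path A → C → F → D on input xxx.
No string of length < 3 is accepted (BFS exhausts all shorter strings without reaching an accepting state), and xxx is the lexicographically least accepting string of length 3.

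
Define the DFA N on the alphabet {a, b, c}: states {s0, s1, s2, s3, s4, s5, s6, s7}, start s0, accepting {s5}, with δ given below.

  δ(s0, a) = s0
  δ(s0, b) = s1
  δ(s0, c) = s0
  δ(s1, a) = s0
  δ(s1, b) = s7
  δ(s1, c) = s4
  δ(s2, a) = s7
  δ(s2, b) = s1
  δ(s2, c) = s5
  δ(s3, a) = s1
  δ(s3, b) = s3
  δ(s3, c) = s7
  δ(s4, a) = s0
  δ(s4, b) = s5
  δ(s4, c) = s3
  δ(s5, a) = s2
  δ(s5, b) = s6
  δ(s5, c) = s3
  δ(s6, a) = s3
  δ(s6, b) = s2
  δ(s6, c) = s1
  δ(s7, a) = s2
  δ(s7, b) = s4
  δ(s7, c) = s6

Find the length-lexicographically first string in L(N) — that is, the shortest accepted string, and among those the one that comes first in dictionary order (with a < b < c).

A breadth-first search from s0 reaches an accepting state first via the path s0 → s1 → s4 → s5 on input bcb.
No string of length < 3 is accepted (BFS exhausts all shorter strings without reaching an accepting state), and bcb is the lexicographically least accepting string of length 3.

bcb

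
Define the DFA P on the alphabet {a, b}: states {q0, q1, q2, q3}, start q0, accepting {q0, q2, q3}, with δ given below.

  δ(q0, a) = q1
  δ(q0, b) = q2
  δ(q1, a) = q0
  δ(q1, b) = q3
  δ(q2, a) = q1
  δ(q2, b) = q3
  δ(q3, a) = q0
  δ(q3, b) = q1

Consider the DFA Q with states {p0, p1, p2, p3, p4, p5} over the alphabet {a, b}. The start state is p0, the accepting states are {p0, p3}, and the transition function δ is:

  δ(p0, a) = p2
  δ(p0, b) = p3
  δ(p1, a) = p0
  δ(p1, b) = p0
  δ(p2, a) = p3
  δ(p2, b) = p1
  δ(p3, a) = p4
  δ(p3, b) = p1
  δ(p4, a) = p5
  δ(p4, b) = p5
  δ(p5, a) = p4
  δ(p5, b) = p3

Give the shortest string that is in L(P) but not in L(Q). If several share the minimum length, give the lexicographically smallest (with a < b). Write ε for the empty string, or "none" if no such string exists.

ab

The string ab is accepted by P but not by Q.
No shorter string lies in the difference, and ab is the lexicographically first length-2 string in L(P) \ L(Q).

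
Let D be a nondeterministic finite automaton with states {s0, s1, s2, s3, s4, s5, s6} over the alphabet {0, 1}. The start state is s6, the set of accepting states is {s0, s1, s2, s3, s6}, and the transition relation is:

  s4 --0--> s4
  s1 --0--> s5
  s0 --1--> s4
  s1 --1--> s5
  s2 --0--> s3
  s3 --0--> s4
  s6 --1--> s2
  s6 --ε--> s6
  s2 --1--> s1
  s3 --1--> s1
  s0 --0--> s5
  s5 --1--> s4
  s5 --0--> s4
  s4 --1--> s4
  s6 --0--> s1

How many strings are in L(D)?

The useful subgraph on states {s1, s2, s3, s6} is acyclic, so L(D) is finite; the longest accepting path visits 4 useful states, giving maximum string length 3.
Counting accepting paths from s6 by length: 1 of length 0, 2 of length 1, 2 of length 2, 1 of length 3. Total 6.

6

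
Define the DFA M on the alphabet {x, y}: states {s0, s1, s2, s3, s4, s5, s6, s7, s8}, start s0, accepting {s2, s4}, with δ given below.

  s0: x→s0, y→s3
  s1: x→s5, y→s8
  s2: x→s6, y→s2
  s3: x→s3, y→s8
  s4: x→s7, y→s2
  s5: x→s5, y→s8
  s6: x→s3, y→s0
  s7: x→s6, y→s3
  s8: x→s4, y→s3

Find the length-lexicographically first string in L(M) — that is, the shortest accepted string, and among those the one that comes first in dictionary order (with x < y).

A breadth-first search from s0 reaches an accepting state first via the path s0 → s3 → s8 → s4 on input yyx.
No string of length < 3 is accepted (BFS exhausts all shorter strings without reaching an accepting state), and yyx is the lexicographically least accepting string of length 3.

yyx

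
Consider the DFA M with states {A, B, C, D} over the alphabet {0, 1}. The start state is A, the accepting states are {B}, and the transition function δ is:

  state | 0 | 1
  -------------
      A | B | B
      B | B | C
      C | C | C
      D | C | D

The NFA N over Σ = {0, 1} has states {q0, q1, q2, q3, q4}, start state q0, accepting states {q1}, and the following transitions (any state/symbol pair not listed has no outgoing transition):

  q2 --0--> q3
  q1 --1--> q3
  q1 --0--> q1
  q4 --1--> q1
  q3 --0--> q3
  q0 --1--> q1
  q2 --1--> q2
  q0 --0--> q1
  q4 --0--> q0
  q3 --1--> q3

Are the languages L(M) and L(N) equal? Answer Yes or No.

Exploring the product automaton M × N from the start pair (A, q0), following both machines on each input symbol, reaches 3 state pairs: (A, q0), (B, q1), (C, q3).
M accepts in {B} and N accepts in {q1}. In every reachable pair the two components are either both accepting — (B, q1) — or both non-accepting, so no string is accepted by exactly one of the machines: L(M) \ L(N) and L(N) \ L(M) are both empty.
Hence every string is accepted by M iff it is accepted by N, and the two languages coincide.

Yes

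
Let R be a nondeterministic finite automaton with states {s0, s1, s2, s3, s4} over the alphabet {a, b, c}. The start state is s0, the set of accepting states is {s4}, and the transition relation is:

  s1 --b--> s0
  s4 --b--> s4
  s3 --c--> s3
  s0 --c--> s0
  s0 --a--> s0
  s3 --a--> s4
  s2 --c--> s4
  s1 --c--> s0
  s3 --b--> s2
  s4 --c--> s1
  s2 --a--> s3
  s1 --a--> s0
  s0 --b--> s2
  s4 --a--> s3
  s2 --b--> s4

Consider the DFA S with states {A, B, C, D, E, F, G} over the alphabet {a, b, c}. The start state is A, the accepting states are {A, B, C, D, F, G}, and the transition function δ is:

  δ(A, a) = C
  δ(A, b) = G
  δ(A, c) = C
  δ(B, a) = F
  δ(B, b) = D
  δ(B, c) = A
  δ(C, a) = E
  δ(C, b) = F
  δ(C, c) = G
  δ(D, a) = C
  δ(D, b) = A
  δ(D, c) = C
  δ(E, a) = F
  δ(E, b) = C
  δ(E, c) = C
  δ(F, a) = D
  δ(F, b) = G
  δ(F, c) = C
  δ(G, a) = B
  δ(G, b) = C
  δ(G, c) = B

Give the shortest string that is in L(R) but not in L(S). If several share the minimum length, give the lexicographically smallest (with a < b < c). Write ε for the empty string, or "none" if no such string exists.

The string abaca is accepted by R but not by S.
No shorter string lies in the difference, and abaca is the lexicographically first length-5 string in L(R) \ L(S).

abaca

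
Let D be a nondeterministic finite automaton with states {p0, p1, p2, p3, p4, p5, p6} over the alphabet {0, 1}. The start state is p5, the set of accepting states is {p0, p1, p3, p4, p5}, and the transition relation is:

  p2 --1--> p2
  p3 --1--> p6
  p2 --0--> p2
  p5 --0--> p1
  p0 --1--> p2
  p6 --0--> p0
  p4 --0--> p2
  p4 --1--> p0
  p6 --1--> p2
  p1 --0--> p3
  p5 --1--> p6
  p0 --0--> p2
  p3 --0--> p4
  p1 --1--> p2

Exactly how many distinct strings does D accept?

7

The useful subgraph on states {p0, p1, p3, p4, p5, p6} is acyclic, so L(D) is finite; the longest accepting path visits 5 useful states, giving maximum string length 4.
Counting accepting paths from p5 by length: 1 of length 0, 1 of length 1, 2 of length 2, 1 of length 3, 2 of length 4. Total 7.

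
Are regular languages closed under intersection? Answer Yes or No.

Yes

Run DFAs for L₁ and L₂ in parallel: the product automaton with state set Q₁ × Q₂, start (q₁, q₂) and accepting set F₁ × F₂ recognises L₁ ∩ L₂.
So the regular languages are closed under intersection.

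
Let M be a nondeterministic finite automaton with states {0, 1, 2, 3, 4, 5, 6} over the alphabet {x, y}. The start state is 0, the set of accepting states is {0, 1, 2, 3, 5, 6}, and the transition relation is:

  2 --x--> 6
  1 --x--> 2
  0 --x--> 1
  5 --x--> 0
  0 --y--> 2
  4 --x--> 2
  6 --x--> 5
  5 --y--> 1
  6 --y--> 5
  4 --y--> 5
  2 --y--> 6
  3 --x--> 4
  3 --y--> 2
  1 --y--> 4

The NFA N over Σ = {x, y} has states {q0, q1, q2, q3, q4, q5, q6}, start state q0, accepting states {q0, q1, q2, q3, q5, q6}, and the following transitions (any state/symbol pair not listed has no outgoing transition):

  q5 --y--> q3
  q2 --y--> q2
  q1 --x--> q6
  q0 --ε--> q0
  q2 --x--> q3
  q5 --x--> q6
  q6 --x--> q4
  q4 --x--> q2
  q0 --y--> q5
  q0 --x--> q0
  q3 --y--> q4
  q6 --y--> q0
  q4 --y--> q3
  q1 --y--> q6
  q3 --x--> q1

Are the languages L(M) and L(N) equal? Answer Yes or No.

No

The string yxx is accepted by M but rejected by N.
So L(M) ≠ L(N).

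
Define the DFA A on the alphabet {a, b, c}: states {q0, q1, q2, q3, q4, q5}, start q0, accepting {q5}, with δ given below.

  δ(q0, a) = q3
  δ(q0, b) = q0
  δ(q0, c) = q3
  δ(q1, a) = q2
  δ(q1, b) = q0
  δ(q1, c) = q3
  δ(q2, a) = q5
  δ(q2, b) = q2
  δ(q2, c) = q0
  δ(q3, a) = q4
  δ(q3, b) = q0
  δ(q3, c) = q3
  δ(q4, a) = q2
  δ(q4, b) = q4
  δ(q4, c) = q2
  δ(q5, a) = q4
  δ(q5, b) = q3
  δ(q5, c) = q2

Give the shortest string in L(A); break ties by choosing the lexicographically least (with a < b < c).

A breadth-first search from q0 reaches an accepting state first via the path q0 → q3 → q4 → q2 → q5 on input aaaa.
No string of length < 4 is accepted (BFS exhausts all shorter strings without reaching an accepting state), and aaaa is the lexicographically least accepting string of length 4.

aaaa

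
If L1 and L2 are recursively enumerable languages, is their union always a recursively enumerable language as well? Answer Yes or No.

Simulate recognisers for L₁ and L₂ in parallel, alternating one step of each, and accept as soon as either accepts.
So the recursively enumerable languages are closed under union.

Yes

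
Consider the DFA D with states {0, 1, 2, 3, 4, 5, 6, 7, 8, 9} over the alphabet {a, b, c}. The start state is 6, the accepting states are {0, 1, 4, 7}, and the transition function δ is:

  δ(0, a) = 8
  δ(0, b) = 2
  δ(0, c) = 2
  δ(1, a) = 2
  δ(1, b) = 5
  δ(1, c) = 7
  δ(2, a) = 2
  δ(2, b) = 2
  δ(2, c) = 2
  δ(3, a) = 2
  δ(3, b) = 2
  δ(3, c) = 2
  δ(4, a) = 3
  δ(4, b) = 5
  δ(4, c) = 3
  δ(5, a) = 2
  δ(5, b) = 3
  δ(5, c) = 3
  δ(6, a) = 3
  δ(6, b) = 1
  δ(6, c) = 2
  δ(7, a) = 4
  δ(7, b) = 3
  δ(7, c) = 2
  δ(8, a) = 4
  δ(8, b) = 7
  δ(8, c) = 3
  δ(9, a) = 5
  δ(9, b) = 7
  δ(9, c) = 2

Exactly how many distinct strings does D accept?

The useful subgraph on states {1, 4, 6, 7} is acyclic, so L(D) is finite; the longest accepting path visits 4 useful states, giving maximum string length 3.
Counting accepting paths from 6 by length: 1 of length 1, 1 of length 2, 1 of length 3. Total 3.

3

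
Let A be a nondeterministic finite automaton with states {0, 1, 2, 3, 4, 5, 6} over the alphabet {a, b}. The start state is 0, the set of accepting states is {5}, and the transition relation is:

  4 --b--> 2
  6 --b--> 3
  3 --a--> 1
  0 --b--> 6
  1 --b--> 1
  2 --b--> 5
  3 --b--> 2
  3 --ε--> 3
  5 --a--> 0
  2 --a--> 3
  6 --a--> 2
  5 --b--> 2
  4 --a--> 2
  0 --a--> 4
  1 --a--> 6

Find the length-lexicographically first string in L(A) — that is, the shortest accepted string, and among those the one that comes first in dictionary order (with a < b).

A breadth-first search from 0 reaches an accepting state first via the path 0 → 4 → 2 → 5 on input aab.
No string of length < 3 is accepted (BFS exhausts all shorter strings without reaching an accepting state), and aab is the lexicographically least accepting string of length 3.

aab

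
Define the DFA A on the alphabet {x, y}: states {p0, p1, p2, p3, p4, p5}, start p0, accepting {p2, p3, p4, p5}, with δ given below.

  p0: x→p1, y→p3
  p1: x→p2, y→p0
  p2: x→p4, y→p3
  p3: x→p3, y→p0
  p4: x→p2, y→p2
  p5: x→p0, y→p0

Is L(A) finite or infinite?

State p0 is reachable from the start and can reach an accepting state, and it lies on the cycle p0 → p1 → p0.
Traversing that cycle any number of times yields accepted strings of unbounded length, so the language is infinite.

infinite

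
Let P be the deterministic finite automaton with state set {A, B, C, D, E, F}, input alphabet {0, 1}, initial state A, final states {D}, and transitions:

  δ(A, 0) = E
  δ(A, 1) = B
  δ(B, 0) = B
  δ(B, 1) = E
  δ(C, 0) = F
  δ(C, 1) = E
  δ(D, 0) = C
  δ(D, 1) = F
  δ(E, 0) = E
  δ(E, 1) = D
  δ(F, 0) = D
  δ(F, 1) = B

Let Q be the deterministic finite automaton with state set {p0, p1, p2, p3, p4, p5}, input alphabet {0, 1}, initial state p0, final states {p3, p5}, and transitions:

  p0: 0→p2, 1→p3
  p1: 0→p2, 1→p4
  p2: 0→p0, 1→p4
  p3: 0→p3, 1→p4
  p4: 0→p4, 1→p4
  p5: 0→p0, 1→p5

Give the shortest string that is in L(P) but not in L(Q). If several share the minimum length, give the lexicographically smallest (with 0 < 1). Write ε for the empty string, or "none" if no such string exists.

01

The string 01 is accepted by P but not by Q.
No shorter string lies in the difference, and 01 is the lexicographically first length-2 string in L(P) \ L(Q).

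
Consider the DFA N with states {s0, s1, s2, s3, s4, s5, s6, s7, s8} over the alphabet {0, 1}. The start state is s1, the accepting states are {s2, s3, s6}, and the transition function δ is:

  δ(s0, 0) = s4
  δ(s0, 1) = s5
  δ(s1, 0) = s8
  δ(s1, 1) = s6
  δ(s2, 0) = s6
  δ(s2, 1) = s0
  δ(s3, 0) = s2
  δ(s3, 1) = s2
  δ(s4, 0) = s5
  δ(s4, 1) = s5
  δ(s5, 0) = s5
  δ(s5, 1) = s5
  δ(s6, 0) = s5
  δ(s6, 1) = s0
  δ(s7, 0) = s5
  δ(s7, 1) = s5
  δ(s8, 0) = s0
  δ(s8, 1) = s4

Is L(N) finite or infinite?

finite

The useful states (reachable from s1 and able to reach an accepting state) are {s1, s6}.
Restricted to these states the transition graph has no cycle, so every accepting path has bounded length and L is finite.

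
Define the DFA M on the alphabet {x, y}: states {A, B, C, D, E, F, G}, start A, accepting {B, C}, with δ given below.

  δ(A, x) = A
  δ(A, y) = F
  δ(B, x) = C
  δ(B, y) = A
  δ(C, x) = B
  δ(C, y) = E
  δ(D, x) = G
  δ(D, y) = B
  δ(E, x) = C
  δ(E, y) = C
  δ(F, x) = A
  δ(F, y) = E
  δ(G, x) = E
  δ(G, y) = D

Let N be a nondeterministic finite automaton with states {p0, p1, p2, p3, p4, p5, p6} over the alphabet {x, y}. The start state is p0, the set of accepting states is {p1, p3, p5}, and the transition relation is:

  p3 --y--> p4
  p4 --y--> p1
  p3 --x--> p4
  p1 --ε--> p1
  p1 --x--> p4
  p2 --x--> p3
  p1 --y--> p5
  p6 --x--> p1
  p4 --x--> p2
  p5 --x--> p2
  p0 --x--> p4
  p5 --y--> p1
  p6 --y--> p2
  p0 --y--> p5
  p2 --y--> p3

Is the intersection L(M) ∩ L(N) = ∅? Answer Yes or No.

The string yyy is accepted by both M and N.
Hence L(M) ∩ L(N) ≠ ∅.

No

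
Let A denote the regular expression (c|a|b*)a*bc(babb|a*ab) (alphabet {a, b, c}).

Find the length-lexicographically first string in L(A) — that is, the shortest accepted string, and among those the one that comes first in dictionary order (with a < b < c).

By inspection of the expression, no string of length less than 4 matches, and bcab is the lexicographically first match of length 4.

bcab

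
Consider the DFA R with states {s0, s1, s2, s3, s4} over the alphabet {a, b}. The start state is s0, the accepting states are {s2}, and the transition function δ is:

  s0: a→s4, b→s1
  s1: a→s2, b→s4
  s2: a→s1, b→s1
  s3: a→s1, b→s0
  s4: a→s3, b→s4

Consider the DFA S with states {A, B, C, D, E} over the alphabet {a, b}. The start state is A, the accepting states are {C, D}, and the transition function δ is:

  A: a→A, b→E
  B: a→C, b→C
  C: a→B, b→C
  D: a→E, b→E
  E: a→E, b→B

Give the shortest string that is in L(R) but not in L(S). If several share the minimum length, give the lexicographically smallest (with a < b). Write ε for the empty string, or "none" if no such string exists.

The string ba is accepted by R but not by S.
No shorter string lies in the difference, and ba is the lexicographically first length-2 string in L(R) \ L(S).

ba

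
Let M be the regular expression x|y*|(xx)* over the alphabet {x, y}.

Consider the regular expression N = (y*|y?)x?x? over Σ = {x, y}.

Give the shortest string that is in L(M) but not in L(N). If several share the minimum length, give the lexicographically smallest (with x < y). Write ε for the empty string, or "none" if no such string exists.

xxxx

The string xxxx is accepted by M but not by N.
No shorter string lies in the difference, and xxxx is the lexicographically first length-4 string in L(M) \ L(N).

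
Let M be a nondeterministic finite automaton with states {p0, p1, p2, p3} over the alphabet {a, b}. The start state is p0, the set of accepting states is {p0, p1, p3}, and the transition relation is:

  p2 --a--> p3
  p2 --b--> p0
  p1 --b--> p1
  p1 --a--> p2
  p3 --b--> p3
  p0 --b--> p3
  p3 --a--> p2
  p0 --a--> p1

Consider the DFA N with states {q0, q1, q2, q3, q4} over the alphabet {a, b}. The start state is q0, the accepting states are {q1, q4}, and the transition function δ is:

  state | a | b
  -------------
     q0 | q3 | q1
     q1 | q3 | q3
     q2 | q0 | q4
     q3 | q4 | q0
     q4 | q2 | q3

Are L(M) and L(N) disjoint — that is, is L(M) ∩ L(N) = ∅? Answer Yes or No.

The string b is accepted by both M and N.
Hence L(M) ∩ L(N) ≠ ∅.

No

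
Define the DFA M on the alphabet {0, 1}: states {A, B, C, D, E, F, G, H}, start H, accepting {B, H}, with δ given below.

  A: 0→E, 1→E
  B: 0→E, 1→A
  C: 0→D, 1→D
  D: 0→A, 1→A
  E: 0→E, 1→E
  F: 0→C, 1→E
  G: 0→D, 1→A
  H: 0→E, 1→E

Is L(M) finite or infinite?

finite

The useful states (reachable from H and able to reach an accepting state) are {H}.
Restricted to these states the transition graph has no cycle, so every accepting path has bounded length and L is finite.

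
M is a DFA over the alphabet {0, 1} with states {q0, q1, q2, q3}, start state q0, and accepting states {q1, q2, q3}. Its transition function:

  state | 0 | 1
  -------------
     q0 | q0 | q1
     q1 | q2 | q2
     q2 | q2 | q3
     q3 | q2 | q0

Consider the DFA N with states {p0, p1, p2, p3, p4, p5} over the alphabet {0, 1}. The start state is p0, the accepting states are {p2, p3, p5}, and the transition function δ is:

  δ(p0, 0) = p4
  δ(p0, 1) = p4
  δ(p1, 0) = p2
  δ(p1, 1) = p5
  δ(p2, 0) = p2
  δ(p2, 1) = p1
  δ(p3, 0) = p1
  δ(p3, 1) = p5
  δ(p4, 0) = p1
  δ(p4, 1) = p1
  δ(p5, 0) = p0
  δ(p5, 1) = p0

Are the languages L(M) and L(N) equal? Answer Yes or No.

No

The string 1 is accepted by M but rejected by N.
So L(M) ≠ L(N).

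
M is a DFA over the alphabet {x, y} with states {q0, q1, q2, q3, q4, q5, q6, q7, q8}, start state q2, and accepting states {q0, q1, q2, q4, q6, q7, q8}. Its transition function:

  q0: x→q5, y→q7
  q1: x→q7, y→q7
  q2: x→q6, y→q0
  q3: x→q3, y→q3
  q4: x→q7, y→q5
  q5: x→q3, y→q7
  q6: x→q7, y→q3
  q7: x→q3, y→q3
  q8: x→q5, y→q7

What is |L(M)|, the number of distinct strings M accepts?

The useful subgraph on states {q0, q2, q5, q6, q7} is acyclic, so L(M) is finite; the longest accepting path visits 4 useful states, giving maximum string length 3.
Counting accepting paths from q2 by length: 1 of length 0, 2 of length 1, 2 of length 2, 1 of length 3. Total 6.

6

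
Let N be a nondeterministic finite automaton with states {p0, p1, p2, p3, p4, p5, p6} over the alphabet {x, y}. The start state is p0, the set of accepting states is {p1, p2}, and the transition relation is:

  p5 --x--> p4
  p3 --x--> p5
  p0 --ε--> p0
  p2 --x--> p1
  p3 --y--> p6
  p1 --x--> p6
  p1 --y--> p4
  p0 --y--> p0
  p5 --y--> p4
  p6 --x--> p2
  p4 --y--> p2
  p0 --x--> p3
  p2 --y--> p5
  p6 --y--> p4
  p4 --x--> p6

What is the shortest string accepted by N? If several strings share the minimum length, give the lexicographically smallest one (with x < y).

xyx

A breadth-first search from p0 reaches an accepting state first via the path p0 → p3 → p6 → p2 on input xyx.
No string of length < 3 is accepted (BFS exhausts all shorter strings without reaching an accepting state), and xyx is the lexicographically least accepting string of length 3.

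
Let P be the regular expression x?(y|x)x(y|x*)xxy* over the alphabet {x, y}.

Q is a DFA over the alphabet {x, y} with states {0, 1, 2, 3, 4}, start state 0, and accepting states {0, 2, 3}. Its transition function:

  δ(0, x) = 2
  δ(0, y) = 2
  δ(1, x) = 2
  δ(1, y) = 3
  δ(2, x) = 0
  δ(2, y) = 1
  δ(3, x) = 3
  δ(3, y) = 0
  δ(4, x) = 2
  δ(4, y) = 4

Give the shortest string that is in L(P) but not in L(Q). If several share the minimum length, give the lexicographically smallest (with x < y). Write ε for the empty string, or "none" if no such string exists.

xxxxxy

The string xxxxxy is accepted by P but not by Q.
No shorter string lies in the difference, and xxxxxy is the lexicographically first length-6 string in L(P) \ L(Q).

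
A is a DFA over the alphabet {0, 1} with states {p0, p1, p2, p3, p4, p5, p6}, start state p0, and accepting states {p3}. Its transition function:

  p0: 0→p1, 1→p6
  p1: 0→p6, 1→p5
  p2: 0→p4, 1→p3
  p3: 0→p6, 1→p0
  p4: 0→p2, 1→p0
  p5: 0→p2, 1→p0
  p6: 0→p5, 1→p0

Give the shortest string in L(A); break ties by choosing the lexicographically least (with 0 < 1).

0101

A breadth-first search from p0 reaches an accepting state first via the path p0 → p1 → p5 → p2 → p3 on input 0101.
No string of length < 4 is accepted (BFS exhausts all shorter strings without reaching an accepting state), and 0101 is the lexicographically least accepting string of length 4.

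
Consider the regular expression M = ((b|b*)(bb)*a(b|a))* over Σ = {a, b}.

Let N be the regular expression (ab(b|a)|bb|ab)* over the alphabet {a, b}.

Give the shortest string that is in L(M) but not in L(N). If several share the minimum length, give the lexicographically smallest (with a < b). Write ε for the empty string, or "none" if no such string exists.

aa

The string aa is accepted by M but not by N.
No shorter string lies in the difference, and aa is the lexicographically first length-2 string in L(M) \ L(N).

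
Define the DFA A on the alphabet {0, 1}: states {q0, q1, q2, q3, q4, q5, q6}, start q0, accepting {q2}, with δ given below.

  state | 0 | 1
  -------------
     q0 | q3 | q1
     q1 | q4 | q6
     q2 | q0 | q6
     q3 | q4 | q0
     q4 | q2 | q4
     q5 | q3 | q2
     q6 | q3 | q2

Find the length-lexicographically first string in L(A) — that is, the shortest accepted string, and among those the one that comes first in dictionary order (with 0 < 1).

A breadth-first search from q0 reaches an accepting state first via the path q0 → q3 → q4 → q2 on input 000.
No string of length < 3 is accepted (BFS exhausts all shorter strings without reaching an accepting state), and 000 is the lexicographically least accepting string of length 3.

000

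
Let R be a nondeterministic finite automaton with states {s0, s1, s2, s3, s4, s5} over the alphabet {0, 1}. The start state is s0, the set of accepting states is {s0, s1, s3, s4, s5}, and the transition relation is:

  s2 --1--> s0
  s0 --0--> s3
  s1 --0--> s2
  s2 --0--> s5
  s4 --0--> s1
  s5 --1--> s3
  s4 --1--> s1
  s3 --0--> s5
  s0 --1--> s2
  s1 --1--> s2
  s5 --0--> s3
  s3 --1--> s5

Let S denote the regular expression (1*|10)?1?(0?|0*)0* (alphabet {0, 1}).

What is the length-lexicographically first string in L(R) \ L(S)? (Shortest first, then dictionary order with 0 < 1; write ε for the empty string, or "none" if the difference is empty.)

The string 01 is accepted by R but not by S.
No shorter string lies in the difference, and 01 is the lexicographically first length-2 string in L(R) \ L(S).

01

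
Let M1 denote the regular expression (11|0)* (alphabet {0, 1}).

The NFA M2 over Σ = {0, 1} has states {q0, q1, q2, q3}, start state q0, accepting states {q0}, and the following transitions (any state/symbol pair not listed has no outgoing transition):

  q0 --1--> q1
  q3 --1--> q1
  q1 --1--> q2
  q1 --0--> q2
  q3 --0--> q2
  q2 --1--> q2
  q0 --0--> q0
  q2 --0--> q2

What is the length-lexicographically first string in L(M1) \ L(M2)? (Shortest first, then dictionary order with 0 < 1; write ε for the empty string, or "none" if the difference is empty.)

The string 11 is accepted by M1 but not by M2.
No shorter string lies in the difference, and 11 is the lexicographically first length-2 string in L(M1) \ L(M2).

11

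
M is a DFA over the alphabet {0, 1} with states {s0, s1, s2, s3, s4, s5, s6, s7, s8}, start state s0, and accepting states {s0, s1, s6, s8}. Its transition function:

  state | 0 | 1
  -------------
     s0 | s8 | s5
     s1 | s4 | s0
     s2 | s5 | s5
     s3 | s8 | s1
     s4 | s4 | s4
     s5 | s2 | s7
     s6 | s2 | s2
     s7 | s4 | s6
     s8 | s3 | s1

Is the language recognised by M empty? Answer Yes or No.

The empty string ε is accepted: the run s0 ends in the accepting state s0.
Since at least one string is accepted, L(M) is not empty.

No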